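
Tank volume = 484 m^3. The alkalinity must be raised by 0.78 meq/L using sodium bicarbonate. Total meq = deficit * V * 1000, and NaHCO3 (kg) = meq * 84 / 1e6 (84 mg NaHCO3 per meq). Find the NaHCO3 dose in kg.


Tank volume in L = 484 m^3 * 1000 = 484000 L
Total meq required = 0.78 meq/L * 484000 L = 377520 meq
NaHCO3 mass = 377520 meq * 84 mg/meq / 1e6 = 31.7117 kg

31.7117 kg


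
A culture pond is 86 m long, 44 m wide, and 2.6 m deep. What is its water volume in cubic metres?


Base area = L * W = 86 * 44 = 3784 m^2
Volume = area * depth = 3784 * 2.6 = 9838.4 m^3

9838.4 m^3


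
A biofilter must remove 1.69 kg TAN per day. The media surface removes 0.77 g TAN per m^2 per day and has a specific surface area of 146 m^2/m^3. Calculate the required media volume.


A = 1.69*1000 / 0.77 = 2194.8052 m^2
V = 2194.8052 / 146 = 15.0329

15.0329 m^3


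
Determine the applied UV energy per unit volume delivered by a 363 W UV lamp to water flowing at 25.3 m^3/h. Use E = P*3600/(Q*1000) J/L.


Energy delivered per hour = 363 W * 3600 s = 1306800 J/h
Volume treated per hour = 25.3 m^3/h * 1000 = 25300 L/h
dose = 1306800 / 25300 = 51.6522 J/L

51.6522 J/L


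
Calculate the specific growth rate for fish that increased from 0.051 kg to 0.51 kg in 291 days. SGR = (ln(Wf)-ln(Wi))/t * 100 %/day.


ln(W_f) = ln(0.51) = -0.67334455
ln(W_i) = ln(0.051) = -2.9759296
ln(W_f) - ln(W_i) = -0.67334455 - -2.9759296 = 2.3025851
SGR = 2.3025851 / 291 * 100 = 0.791266 %/day

0.791266 %/day


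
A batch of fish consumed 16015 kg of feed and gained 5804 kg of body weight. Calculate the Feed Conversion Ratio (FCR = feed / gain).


FCR = feed consumed / weight gained
FCR = 16015 kg / 5804 kg = 2.7593

2.7593


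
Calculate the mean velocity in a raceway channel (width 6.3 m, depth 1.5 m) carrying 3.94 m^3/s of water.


Cross-sectional area = W * d = 6.3 * 1.5 = 9.45 m^2
Velocity = Q / A = 3.94 / 9.45 = 0.416931 m/s

0.416931 m/s


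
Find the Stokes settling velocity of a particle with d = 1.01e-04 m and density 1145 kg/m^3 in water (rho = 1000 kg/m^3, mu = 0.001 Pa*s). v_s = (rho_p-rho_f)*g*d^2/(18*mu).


Density difference: rho_p - rho_f = 1145 - 1000 = 145 kg/m^3
d^2 = (1.01e-04)^2 = 1.0201e-08 m^2
Numerator = (rho_p - rho_f) * g * d^2 = 145 * 9.81 * 1.0201e-08 = 1.4510412e-05
Denominator = 18 * mu = 18 * 0.001 = 0.018
v_s = 1.4510412e-05 / 0.018 = 8.06134e-04 m/s
Check: Re = rho_f * v_s * d / mu = 1000 * 8.06134e-04 * 1.01e-04 / 0.001 = 0.0814 < 1, so Stokes' law applies.

8.06134e-04 m/s


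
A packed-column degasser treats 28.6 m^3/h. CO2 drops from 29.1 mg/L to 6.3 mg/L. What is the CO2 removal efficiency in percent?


CO2_out / CO2_in = 6.3 / 29.1 = 0.21649485
Fraction remaining = 0.21649485
efficiency = (1 - 0.21649485) * 100 = 78.3505 %

78.3505 %


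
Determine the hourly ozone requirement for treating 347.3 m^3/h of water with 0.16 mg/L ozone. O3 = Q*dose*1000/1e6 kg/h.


O3 demand (mg/h) = Q * dose * 1000 = 347.3 * 0.16 * 1000 = 55568 mg/h
Convert mg to kg: 55568 / 1e6 = 0.055568 kg/h

0.055568 kg/h


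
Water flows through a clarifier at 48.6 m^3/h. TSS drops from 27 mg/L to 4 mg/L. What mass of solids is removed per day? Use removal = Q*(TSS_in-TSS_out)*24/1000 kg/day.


Concentration drop: TSS_in - TSS_out = 27 - 4 = 23 mg/L
Hourly solids removed = Q * dTSS = 48.6 m^3/h * 23 mg/L = 1117.8 g/h  (m^3/h * mg/L = g/h)
Daily solids removed = 1117.8 * 24 = 26827.2 g/day
Convert g to kg: 26827.2 / 1000 = 26.8272 kg/day

26.8272 kg/day


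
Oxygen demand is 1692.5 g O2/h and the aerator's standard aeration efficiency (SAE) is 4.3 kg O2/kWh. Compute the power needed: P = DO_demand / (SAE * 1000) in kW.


SAE in g O2/kWh = 4.3 * 1000 = 4300 g/kWh
P = DO_demand / SAE_g = 1692.5 / 4300 = 0.393605 kW

0.393605 kW


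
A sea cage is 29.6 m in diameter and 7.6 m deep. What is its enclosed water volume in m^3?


r = d/2 = 29.6/2 = 14.8 m
Base area = pi*r^2 = pi*14.8^2 = 688.13445 m^2
Volume = 688.13445 * 7.6 = 5229.82 m^3

5229.82 m^3


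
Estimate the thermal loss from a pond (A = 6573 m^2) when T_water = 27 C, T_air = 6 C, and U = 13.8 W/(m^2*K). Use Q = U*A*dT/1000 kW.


Temperature difference dT = 27 - 6 = 21 K
Heat loss (W) = U * A * dT = 13.8 * 6573 * 21 = 1904855.4 W
Convert to kW: 1904855.4 / 1000 = 1904.8554 kW

1904.8554 kW


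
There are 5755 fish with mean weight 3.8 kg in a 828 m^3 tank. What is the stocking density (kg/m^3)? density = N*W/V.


Total biomass = 5755 fish * 3.8 kg = 21869 kg
Density = total biomass / volume = 21869 / 828 = 26.4118 kg/m^3

26.4118 kg/m^3


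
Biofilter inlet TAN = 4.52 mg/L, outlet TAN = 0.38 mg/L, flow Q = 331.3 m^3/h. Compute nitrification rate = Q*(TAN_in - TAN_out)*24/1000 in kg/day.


Concentration drop: TAN_in - TAN_out = 4.52 - 0.38 = 4.14 mg/L
Hourly TAN removed = Q * dTAN = 331.3 m^3/h * 4.14 mg/L = 1371.582 g/h  (m^3/h * mg/L = g/h)
Daily TAN removed = 1371.582 * 24 = 32917.968 g/day
Convert to kg/day: 32917.968 / 1000 = 32.917968 kg/day

32.917968 kg/day


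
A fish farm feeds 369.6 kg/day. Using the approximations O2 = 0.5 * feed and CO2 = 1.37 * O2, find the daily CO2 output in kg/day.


O2 = 369.6 * 0.5 = 184.8
CO2 = 184.8 * 1.37 = 253.176

253.176 kg/day


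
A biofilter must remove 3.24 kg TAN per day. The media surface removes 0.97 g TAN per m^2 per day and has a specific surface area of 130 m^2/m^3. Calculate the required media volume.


A = 3.24*1000 / 0.97 = 3340.2062 m^2
V = 3340.2062 / 130 = 25.6939

25.6939 m^3


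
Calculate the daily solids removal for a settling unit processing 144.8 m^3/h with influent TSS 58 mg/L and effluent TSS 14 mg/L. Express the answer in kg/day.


Concentration drop: TSS_in - TSS_out = 58 - 14 = 44 mg/L
Hourly solids removed = Q * dTSS = 144.8 m^3/h * 44 mg/L = 6371.2 g/h  (m^3/h * mg/L = g/h)
Daily solids removed = 6371.2 * 24 = 152908.8 g/day
Convert g to kg: 152908.8 / 1000 = 152.9088 kg/day

152.9088 kg/day


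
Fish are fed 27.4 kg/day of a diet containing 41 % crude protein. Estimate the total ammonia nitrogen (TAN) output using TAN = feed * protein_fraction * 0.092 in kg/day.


Protein in feed = 27.4 * 41/100 = 11.234 kg/day
TAN = protein * 0.092 = 11.234 * 0.092 = 1.033528 kg/day

1.033528 kg/day


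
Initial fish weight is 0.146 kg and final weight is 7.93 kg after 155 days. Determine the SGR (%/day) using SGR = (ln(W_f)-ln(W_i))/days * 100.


ln(W_f) = ln(7.93) = 2.070653
ln(W_i) = ln(0.146) = -1.9241487
ln(W_f) - ln(W_i) = 2.070653 - -1.9241487 = 3.9948017
SGR = 3.9948017 / 155 * 100 = 2.57729 %/day

2.57729 %/day


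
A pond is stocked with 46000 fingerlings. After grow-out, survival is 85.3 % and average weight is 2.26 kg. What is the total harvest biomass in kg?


Survivors = 46000 * 85.3/100 = 39238 fish
Harvest biomass = survivors * W_f = 39238 * 2.26 = 88677.88 kg

88677.88 kg


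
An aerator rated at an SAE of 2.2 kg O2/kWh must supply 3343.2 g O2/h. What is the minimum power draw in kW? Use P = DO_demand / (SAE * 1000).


SAE in g O2/kWh = 2.2 * 1000 = 2200 g/kWh
P = DO_demand / SAE_g = 3343.2 / 2200 = 1.51964 kW

1.51964 kW


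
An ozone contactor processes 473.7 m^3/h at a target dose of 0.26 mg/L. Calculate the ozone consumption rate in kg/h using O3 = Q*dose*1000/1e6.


O3 demand (mg/h) = Q * dose * 1000 = 473.7 * 0.26 * 1000 = 123162 mg/h
Convert mg to kg: 123162 / 1e6 = 0.123162 kg/h

0.123162 kg/h


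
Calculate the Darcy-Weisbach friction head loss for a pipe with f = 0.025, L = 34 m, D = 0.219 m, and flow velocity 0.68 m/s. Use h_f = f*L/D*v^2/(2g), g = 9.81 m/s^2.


v^2 = 0.68^2 = 0.4624 m^2/s^2
L/D = 34/0.219 = 155.25114
h_f = f*(L/D)*v^2/(2g) = 0.025 * 155.25114 * 0.4624 / 19.62 = 0.0914731 m

0.0914731 m


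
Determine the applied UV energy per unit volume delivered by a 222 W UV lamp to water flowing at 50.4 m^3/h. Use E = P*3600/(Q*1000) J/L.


Energy delivered per hour = 222 W * 3600 s = 799200 J/h
Volume treated per hour = 50.4 m^3/h * 1000 = 50400 L/h
dose = 799200 / 50400 = 15.8571 J/L

15.8571 J/L


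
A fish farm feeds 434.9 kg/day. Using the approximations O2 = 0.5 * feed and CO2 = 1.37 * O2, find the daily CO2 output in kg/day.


O2 = 434.9 * 0.5 = 217.45
CO2 = 217.45 * 1.37 = 297.9065

297.9065 kg/day


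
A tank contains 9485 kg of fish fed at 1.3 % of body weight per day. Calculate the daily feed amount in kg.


Feeding rate fraction = 1.3% / 100 = 0.013
Daily feed = 9485 kg * 0.013 = 123.305 kg/day

123.305 kg/day


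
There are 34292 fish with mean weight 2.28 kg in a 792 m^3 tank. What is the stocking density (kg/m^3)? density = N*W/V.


Total biomass = 34292 fish * 2.28 kg = 78185.76 kg
Density = total biomass / volume = 78185.76 / 792 = 98.7194 kg/m^3

98.7194 kg/m^3


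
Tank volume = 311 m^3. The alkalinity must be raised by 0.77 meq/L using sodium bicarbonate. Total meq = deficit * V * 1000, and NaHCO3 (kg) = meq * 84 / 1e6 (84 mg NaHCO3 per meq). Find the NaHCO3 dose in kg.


Tank volume in L = 311 m^3 * 1000 = 311000 L
Total meq required = 0.77 meq/L * 311000 L = 239470 meq
NaHCO3 mass = 239470 meq * 84 mg/meq / 1e6 = 20.1155 kg

20.1155 kg


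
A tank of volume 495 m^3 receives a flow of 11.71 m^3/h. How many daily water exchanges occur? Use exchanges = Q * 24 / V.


Daily flow volume = 11.71 m^3/h * 24 h = 281.04 m^3/day
Exchanges = daily flow / tank volume = 281.04 / 495 = 0.567758 exchanges/day

0.567758 exchanges/day


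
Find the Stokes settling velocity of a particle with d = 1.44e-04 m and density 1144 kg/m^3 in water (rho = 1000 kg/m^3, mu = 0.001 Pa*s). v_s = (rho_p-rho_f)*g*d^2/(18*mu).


Density difference: rho_p - rho_f = 1144 - 1000 = 144 kg/m^3
d^2 = (1.44e-04)^2 = 2.0736e-08 m^2
Numerator = (rho_p - rho_f) * g * d^2 = 144 * 9.81 * 2.0736e-08 = 2.9292503e-05
Denominator = 18 * mu = 18 * 0.001 = 0.018
v_s = 2.9292503e-05 / 0.018 = 0.00162736 m/s
Check: Re = rho_f * v_s * d / mu = 1000 * 0.00162736 * 1.44e-04 / 0.001 = 0.234 < 1, so Stokes' law applies.

0.00162736 m/s


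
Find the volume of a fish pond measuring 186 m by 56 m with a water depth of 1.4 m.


Base area = L * W = 186 * 56 = 10416 m^2
Volume = area * depth = 10416 * 1.4 = 14582.4 m^3

14582.4 m^3


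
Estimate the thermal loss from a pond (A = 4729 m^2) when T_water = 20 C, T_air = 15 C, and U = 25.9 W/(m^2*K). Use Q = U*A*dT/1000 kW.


Temperature difference dT = 20 - 15 = 5 K
Heat loss (W) = U * A * dT = 25.9 * 4729 * 5 = 612405.5 W
Convert to kW: 612405.5 / 1000 = 612.4055 kW

612.4055 kW


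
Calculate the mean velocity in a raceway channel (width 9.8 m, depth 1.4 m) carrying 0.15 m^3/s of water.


Cross-sectional area = W * d = 9.8 * 1.4 = 13.72 m^2
Velocity = Q / A = 0.15 / 13.72 = 0.0109329 m/s

0.0109329 m/s


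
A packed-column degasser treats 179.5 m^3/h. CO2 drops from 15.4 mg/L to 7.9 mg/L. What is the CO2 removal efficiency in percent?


CO2_out / CO2_in = 7.9 / 15.4 = 0.51298701
Fraction remaining = 0.51298701
efficiency = (1 - 0.51298701) * 100 = 48.7013 %

48.7013 %


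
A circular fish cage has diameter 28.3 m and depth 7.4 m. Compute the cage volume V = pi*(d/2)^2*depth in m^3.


r = d/2 = 28.3/2 = 14.15 m
Base area = pi*r^2 = pi*14.15^2 = 629.01754 m^2
Volume = 629.01754 * 7.4 = 4654.73 m^3

4654.73 m^3


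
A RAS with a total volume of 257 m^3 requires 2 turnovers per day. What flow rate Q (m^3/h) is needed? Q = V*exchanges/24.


Daily recirculation volume = 257 m^3 * 2 = 514 m^3/day
Flow rate Q = daily volume / 24 h = 514 / 24 = 21.4167 m^3/h

21.4167 m^3/h


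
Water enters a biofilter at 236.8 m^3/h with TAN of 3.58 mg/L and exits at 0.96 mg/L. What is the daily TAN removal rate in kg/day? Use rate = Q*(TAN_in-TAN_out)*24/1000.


Concentration drop: TAN_in - TAN_out = 3.58 - 0.96 = 2.62 mg/L
Hourly TAN removed = Q * dTAN = 236.8 m^3/h * 2.62 mg/L = 620.416 g/h  (m^3/h * mg/L = g/h)
Daily TAN removed = 620.416 * 24 = 14889.984 g/day
Convert to kg/day: 14889.984 / 1000 = 14.889984 kg/day

14.889984 kg/day


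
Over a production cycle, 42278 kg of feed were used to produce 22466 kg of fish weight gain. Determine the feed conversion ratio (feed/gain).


FCR = feed consumed / weight gained
FCR = 42278 kg / 22466 kg = 1.88187

1.88187


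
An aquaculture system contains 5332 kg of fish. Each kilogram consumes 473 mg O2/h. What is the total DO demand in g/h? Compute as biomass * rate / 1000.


Total O2 consumption (mg/h) = 5332 kg * 473 mg/(kg*h) = 2522036 mg/h
Convert to g/h: 2522036 / 1000 = 2522.036 g/h

2522.036 g/h


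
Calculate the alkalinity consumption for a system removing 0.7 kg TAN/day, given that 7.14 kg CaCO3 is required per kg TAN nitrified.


Alkalinity factor: 7.14 kg CaCO3 consumed per kg TAN nitrified
alk = 0.7 kg TAN * 7.14 = 4.998 kg CaCO3/day

4.998 kg CaCO3/day


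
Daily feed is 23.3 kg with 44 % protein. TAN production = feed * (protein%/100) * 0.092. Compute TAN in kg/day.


Protein in feed = 23.3 * 44/100 = 10.252 kg/day
TAN = protein * 0.092 = 10.252 * 0.092 = 0.943184 kg/day

0.943184 kg/day


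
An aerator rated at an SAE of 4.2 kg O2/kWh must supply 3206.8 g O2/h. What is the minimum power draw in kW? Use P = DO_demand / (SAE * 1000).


SAE in g O2/kWh = 4.2 * 1000 = 4200 g/kWh
P = DO_demand / SAE_g = 3206.8 / 4200 = 0.763524 kW

0.763524 kW


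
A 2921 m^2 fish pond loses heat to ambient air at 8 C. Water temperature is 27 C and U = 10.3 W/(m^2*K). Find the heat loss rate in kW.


Temperature difference dT = 27 - 8 = 19 K
Heat loss (W) = U * A * dT = 10.3 * 2921 * 19 = 571639.7 W
Convert to kW: 571639.7 / 1000 = 571.6397 kW

571.6397 kW


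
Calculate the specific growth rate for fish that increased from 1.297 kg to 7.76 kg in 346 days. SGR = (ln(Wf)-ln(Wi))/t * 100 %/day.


ln(W_f) = ln(7.76) = 2.0489823
ln(W_i) = ln(1.297) = 0.26005391
ln(W_f) - ln(W_i) = 2.0489823 - 0.26005391 = 1.7889284
SGR = 1.7889284 / 346 * 100 = 0.517031 %/day

0.517031 %/day


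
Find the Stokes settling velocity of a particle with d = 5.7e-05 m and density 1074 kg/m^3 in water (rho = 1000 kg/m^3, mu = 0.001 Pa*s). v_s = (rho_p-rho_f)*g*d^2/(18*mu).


Density difference: rho_p - rho_f = 1074 - 1000 = 74 kg/m^3
d^2 = (5.7e-05)^2 = 3.249e-09 m^2
Numerator = (rho_p - rho_f) * g * d^2 = 74 * 9.81 * 3.249e-09 = 2.3585791e-06
Denominator = 18 * mu = 18 * 0.001 = 0.018
v_s = 2.3585791e-06 / 0.018 = 1.31032e-04 m/s
Check: Re = rho_f * v_s * d / mu = 1000 * 1.31032e-04 * 5.7e-05 / 0.001 = 0.00747 < 1, so Stokes' law applies.

1.31032e-04 m/s


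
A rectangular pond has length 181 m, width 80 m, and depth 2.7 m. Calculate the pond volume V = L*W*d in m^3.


Base area = L * W = 181 * 80 = 14480 m^2
Volume = area * depth = 14480 * 2.7 = 39096 m^3

39096 m^3


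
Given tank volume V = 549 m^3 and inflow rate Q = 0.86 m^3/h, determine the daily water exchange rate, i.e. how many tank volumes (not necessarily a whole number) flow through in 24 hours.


Daily flow volume = 0.86 m^3/h * 24 h = 20.64 m^3/day
Exchanges = daily flow / tank volume = 20.64 / 549 = 0.0375956 exchanges/day

0.0375956 exchanges/day


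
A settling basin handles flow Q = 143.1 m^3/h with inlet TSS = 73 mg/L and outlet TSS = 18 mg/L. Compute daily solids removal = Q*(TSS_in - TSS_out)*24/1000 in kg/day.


Concentration drop: TSS_in - TSS_out = 73 - 18 = 55 mg/L
Hourly solids removed = Q * dTSS = 143.1 m^3/h * 55 mg/L = 7870.5 g/h  (m^3/h * mg/L = g/h)
Daily solids removed = 7870.5 * 24 = 188892 g/day
Convert g to kg: 188892 / 1000 = 188.892 kg/day

188.892 kg/day


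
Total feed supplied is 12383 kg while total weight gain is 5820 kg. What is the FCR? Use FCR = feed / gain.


FCR = feed consumed / weight gained
FCR = 12383 kg / 5820 kg = 2.12766

2.12766


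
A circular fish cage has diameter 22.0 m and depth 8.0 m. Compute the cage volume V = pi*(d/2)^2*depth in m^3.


r = d/2 = 22.0/2 = 11 m
Base area = pi*r^2 = pi*11^2 = 380.13271 m^2
Volume = 380.13271 * 8.0 = 3041.06 m^3

3041.06 m^3


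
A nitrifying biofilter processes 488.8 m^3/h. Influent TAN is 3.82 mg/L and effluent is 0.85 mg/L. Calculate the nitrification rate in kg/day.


Concentration drop: TAN_in - TAN_out = 3.82 - 0.85 = 2.97 mg/L
Hourly TAN removed = Q * dTAN = 488.8 m^3/h * 2.97 mg/L = 1451.736 g/h  (m^3/h * mg/L = g/h)
Daily TAN removed = 1451.736 * 24 = 34841.664 g/day
Convert to kg/day: 34841.664 / 1000 = 34.841664 kg/day

34.841664 kg/day


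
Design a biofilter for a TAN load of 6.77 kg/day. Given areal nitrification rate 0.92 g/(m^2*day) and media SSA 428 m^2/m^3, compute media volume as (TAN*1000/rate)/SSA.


A = 6.77*1000 / 0.92 = 7358.6957 m^2
V = 7358.6957 / 428 = 17.1932

17.1932 m^3


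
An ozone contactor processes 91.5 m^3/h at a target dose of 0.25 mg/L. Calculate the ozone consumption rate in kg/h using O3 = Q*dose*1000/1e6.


O3 demand (mg/h) = Q * dose * 1000 = 91.5 * 0.25 * 1000 = 22875 mg/h
Convert mg to kg: 22875 / 1e6 = 0.022875 kg/h

0.022875 kg/h


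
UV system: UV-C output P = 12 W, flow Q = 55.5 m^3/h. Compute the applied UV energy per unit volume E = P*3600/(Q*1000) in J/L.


Energy delivered per hour = 12 W * 3600 s = 43200 J/h
Volume treated per hour = 55.5 m^3/h * 1000 = 55500 L/h
dose = 43200 / 55500 = 0.778378 J/L

0.778378 J/L


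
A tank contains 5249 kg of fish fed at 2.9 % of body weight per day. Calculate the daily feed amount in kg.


Feeding rate fraction = 2.9% / 100 = 0.029
Daily feed = 5249 kg * 0.029 = 152.221 kg/day

152.221 kg/day


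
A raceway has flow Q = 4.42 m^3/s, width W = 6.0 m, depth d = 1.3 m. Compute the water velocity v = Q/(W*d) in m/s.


Cross-sectional area = W * d = 6.0 * 1.3 = 7.8 m^2
Velocity = Q / A = 4.42 / 7.8 = 0.566667 m/s

0.566667 m/s


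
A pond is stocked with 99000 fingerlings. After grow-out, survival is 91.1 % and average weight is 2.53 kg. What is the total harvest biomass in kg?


Survivors = 99000 * 91.1/100 = 90189 fish
Harvest biomass = survivors * W_f = 90189 * 2.53 = 228178.17 kg

228178.17 kg


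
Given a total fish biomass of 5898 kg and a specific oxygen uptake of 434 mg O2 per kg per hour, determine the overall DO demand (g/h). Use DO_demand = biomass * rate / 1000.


Total O2 consumption (mg/h) = 5898 kg * 434 mg/(kg*h) = 2559732 mg/h
Convert to g/h: 2559732 / 1000 = 2559.732 g/h

2559.732 g/h


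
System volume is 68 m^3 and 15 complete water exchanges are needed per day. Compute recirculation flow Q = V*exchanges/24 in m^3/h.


Daily recirculation volume = 68 m^3 * 15 = 1020 m^3/day
Flow rate Q = daily volume / 24 h = 1020 / 24 = 42.5 m^3/h

42.5 m^3/h


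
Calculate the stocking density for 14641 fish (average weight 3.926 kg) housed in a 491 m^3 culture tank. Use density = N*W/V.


Total biomass = 14641 fish * 3.926 kg = 57480.566 kg
Density = total biomass / volume = 57480.566 / 491 = 117.068 kg/m^3

117.068 kg/m^3


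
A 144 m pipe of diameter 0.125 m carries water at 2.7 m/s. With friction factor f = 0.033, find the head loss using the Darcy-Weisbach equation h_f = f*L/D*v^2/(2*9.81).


v^2 = 2.7^2 = 7.29 m^2/s^2
L/D = 144/0.125 = 1152
h_f = f*(L/D)*v^2/(2g) = 0.033 * 1152 * 7.29 / 19.62 = 14.1252 m

14.1252 m


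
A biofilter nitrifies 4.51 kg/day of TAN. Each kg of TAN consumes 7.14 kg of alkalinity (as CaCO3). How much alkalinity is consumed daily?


Alkalinity factor: 7.14 kg CaCO3 consumed per kg TAN nitrified
alk = 4.51 kg TAN * 7.14 = 32.2014 kg CaCO3/day

32.2014 kg CaCO3/day


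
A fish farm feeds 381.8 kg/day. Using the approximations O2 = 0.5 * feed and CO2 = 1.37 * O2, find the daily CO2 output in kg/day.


O2 = 381.8 * 0.5 = 190.9
CO2 = 190.9 * 1.37 = 261.533

261.533 kg/day


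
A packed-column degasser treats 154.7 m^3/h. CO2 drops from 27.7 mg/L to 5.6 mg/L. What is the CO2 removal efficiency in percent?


CO2_out / CO2_in = 5.6 / 27.7 = 0.20216606
Fraction remaining = 0.20216606
efficiency = (1 - 0.20216606) * 100 = 79.7834 %

79.7834 %


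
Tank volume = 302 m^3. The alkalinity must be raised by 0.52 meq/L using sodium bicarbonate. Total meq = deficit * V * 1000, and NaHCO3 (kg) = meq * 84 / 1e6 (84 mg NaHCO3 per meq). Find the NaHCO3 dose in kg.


Tank volume in L = 302 m^3 * 1000 = 302000 L
Total meq required = 0.52 meq/L * 302000 L = 157040 meq
NaHCO3 mass = 157040 meq * 84 mg/meq / 1e6 = 13.1914 kg

13.1914 kg


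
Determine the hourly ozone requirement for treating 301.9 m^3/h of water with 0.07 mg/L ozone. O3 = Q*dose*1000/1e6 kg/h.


O3 demand (mg/h) = Q * dose * 1000 = 301.9 * 0.07 * 1000 = 21133 mg/h
Convert mg to kg: 21133 / 1e6 = 0.021133 kg/h

0.021133 kg/h


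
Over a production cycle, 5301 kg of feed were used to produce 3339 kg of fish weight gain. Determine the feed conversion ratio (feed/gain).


FCR = feed consumed / weight gained
FCR = 5301 kg / 3339 kg = 1.5876

1.5876


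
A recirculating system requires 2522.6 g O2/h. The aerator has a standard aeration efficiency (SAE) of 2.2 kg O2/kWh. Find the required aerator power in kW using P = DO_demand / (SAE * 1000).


SAE in g O2/kWh = 2.2 * 1000 = 2200 g/kWh
P = DO_demand / SAE_g = 2522.6 / 2200 = 1.14664 kW

1.14664 kW


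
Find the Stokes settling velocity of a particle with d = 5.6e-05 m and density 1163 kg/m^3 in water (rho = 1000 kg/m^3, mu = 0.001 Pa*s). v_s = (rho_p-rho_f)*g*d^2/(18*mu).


Density difference: rho_p - rho_f = 1163 - 1000 = 163 kg/m^3
d^2 = (5.6e-05)^2 = 3.136e-09 m^2
Numerator = (rho_p - rho_f) * g * d^2 = 163 * 9.81 * 3.136e-09 = 5.0145581e-06
Denominator = 18 * mu = 18 * 0.001 = 0.018
v_s = 5.0145581e-06 / 0.018 = 2.78587e-04 m/s
Check: Re = rho_f * v_s * d / mu = 1000 * 2.78587e-04 * 5.6e-05 / 0.001 = 0.0156 < 1, so Stokes' law applies.

2.78587e-04 m/s


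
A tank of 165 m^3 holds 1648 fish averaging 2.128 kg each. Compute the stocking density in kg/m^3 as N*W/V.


Total biomass = 1648 fish * 2.128 kg = 3506.944 kg
Density = total biomass / volume = 3506.944 / 165 = 21.2542 kg/m^3

21.2542 kg/m^3


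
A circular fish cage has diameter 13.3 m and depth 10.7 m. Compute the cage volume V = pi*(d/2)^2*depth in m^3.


r = d/2 = 13.3/2 = 6.65 m
Base area = pi*r^2 = pi*6.65^2 = 138.92908 m^2
Volume = 138.92908 * 10.7 = 1486.54 m^3

1486.54 m^3


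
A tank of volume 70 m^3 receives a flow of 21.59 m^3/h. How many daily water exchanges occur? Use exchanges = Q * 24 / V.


Daily flow volume = 21.59 m^3/h * 24 h = 518.16 m^3/day
Exchanges = daily flow / tank volume = 518.16 / 70 = 7.40229 exchanges/day

7.40229 exchanges/day


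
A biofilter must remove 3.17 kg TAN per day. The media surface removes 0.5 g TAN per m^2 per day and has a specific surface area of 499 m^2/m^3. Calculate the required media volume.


A = 3.17*1000 / 0.5 = 6340 m^2
V = 6340 / 499 = 12.7054

12.7054 m^3


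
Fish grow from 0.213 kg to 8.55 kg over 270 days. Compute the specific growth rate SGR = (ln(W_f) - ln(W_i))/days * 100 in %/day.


ln(W_f) = ln(8.55) = 2.1459313
ln(W_i) = ln(0.213) = -1.5464631
ln(W_f) - ln(W_i) = 2.1459313 - -1.5464631 = 3.6923944
SGR = 3.6923944 / 270 * 100 = 1.36755 %/day

1.36755 %/day


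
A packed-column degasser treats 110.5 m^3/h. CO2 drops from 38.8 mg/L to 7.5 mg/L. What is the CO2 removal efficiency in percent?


CO2_out / CO2_in = 7.5 / 38.8 = 0.19329897
Fraction remaining = 0.19329897
efficiency = (1 - 0.19329897) * 100 = 80.6701 %

80.6701 %


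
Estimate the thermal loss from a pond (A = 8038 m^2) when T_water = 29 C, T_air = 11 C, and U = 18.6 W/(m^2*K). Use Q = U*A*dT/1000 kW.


Temperature difference dT = 29 - 11 = 18 K
Heat loss (W) = U * A * dT = 18.6 * 8038 * 18 = 2691122.4 W
Convert to kW: 2691122.4 / 1000 = 2691.1224 kW

2691.1224 kW


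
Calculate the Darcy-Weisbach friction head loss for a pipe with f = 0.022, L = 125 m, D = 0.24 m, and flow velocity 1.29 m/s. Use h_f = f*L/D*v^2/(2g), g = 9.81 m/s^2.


v^2 = 1.29^2 = 1.6641 m^2/s^2
L/D = 125/0.24 = 520.83333
h_f = f*(L/D)*v^2/(2g) = 0.022 * 520.83333 * 1.6641 / 19.62 = 0.971856 m

0.971856 m


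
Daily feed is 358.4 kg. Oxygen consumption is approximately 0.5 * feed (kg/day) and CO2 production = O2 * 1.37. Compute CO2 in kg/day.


O2 = 358.4 * 0.5 = 179.2
CO2 = 179.2 * 1.37 = 245.504

245.504 kg/day


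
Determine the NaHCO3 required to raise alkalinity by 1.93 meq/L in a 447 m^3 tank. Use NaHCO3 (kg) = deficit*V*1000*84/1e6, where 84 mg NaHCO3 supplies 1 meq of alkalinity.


Tank volume in L = 447 m^3 * 1000 = 447000 L
Total meq required = 1.93 meq/L * 447000 L = 862710 meq
NaHCO3 mass = 862710 meq * 84 mg/meq / 1e6 = 72.4676 kg

72.4676 kg


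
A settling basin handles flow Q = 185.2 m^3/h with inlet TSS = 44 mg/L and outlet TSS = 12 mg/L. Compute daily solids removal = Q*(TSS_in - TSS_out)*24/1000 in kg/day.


Concentration drop: TSS_in - TSS_out = 44 - 12 = 32 mg/L
Hourly solids removed = Q * dTSS = 185.2 m^3/h * 32 mg/L = 5926.4 g/h  (m^3/h * mg/L = g/h)
Daily solids removed = 5926.4 * 24 = 142233.6 g/day
Convert g to kg: 142233.6 / 1000 = 142.2336 kg/day

142.2336 kg/day


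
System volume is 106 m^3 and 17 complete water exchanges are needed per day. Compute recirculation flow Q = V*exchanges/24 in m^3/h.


Daily recirculation volume = 106 m^3 * 17 = 1802 m^3/day
Flow rate Q = daily volume / 24 h = 1802 / 24 = 75.0833 m^3/h

75.0833 m^3/h


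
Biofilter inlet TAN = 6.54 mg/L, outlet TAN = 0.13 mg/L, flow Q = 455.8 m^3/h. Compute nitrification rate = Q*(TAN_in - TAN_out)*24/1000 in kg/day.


Concentration drop: TAN_in - TAN_out = 6.54 - 0.13 = 6.41 mg/L
Hourly TAN removed = Q * dTAN = 455.8 m^3/h * 6.41 mg/L = 2921.678 g/h  (m^3/h * mg/L = g/h)
Daily TAN removed = 2921.678 * 24 = 70120.272 g/day
Convert to kg/day: 70120.272 / 1000 = 70.120272 kg/day

70.120272 kg/day


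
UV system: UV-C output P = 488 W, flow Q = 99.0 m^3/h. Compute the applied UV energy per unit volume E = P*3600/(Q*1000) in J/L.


Energy delivered per hour = 488 W * 3600 s = 1756800 J/h
Volume treated per hour = 99.0 m^3/h * 1000 = 99000 L/h
dose = 1756800 / 99000 = 17.7455 J/L

17.7455 J/L


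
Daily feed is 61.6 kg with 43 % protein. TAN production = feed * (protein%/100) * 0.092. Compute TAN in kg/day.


Protein in feed = 61.6 * 43/100 = 26.488 kg/day
TAN = protein * 0.092 = 26.488 * 0.092 = 2.436896 kg/day

2.436896 kg/day


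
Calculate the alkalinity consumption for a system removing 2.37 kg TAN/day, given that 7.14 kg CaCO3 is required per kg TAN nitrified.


Alkalinity factor: 7.14 kg CaCO3 consumed per kg TAN nitrified
alk = 2.37 kg TAN * 7.14 = 16.9218 kg CaCO3/day

16.9218 kg CaCO3/day


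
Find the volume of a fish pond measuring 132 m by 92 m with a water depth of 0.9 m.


Base area = L * W = 132 * 92 = 12144 m^2
Volume = area * depth = 12144 * 0.9 = 10929.6 m^3

10929.6 m^3


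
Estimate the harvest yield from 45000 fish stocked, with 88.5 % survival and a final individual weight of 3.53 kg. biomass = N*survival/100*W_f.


Survivors = 45000 * 88.5/100 = 39825 fish
Harvest biomass = survivors * W_f = 39825 * 3.53 = 140582.25 kg

140582.25 kg


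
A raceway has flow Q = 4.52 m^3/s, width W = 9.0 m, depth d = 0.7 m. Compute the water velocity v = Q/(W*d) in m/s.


Cross-sectional area = W * d = 9.0 * 0.7 = 6.3 m^2
Velocity = Q / A = 4.52 / 6.3 = 0.71746 m/s

0.71746 m/s


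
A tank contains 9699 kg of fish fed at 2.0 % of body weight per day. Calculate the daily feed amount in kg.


Feeding rate fraction = 2.0% / 100 = 0.02
Daily feed = 9699 kg * 0.02 = 193.98 kg/day

193.98 kg/day


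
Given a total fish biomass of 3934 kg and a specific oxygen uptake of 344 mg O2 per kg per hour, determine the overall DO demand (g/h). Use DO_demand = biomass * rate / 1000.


Total O2 consumption (mg/h) = 3934 kg * 344 mg/(kg*h) = 1353296 mg/h
Convert to g/h: 1353296 / 1000 = 1353.296 g/h

1353.296 g/h


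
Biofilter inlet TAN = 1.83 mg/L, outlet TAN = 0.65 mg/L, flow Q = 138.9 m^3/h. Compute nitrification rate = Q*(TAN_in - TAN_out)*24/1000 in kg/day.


Concentration drop: TAN_in - TAN_out = 1.83 - 0.65 = 1.18 mg/L
Hourly TAN removed = Q * dTAN = 138.9 m^3/h * 1.18 mg/L = 163.902 g/h  (m^3/h * mg/L = g/h)
Daily TAN removed = 163.902 * 24 = 3933.648 g/day
Convert to kg/day: 3933.648 / 1000 = 3.933648 kg/day

3.933648 kg/day


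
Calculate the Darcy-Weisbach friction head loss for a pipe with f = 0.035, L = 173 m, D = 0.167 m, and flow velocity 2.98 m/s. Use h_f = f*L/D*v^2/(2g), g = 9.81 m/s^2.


v^2 = 2.98^2 = 8.8804 m^2/s^2
L/D = 173/0.167 = 1035.9281
h_f = f*(L/D)*v^2/(2g) = 0.035 * 1035.9281 * 8.8804 / 19.62 = 16.4109 m

16.4109 m


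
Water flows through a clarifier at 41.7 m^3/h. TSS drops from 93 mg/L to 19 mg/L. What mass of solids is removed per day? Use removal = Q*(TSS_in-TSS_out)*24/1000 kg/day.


Concentration drop: TSS_in - TSS_out = 93 - 19 = 74 mg/L
Hourly solids removed = Q * dTSS = 41.7 m^3/h * 74 mg/L = 3085.8 g/h  (m^3/h * mg/L = g/h)
Daily solids removed = 3085.8 * 24 = 74059.2 g/day
Convert g to kg: 74059.2 / 1000 = 74.0592 kg/day

74.0592 kg/day


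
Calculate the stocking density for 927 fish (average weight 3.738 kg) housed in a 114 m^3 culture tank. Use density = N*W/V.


Total biomass = 927 fish * 3.738 kg = 3465.126 kg
Density = total biomass / volume = 3465.126 / 114 = 30.3958 kg/m^3

30.3958 kg/m^3


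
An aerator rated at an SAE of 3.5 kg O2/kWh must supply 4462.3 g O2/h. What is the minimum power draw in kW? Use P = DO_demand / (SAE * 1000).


SAE in g O2/kWh = 3.5 * 1000 = 3500 g/kWh
P = DO_demand / SAE_g = 4462.3 / 3500 = 1.27494 kW

1.27494 kW


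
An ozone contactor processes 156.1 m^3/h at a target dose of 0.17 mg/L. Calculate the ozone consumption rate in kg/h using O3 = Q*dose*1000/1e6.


O3 demand (mg/h) = Q * dose * 1000 = 156.1 * 0.17 * 1000 = 26537 mg/h
Convert mg to kg: 26537 / 1e6 = 0.026537 kg/h

0.026537 kg/h


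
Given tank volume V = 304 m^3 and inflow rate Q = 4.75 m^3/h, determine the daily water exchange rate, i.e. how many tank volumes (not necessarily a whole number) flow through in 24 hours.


Daily flow volume = 4.75 m^3/h * 24 h = 114 m^3/day
Exchanges = daily flow / tank volume = 114 / 304 = 0.375 exchanges/day

0.375 exchanges/day


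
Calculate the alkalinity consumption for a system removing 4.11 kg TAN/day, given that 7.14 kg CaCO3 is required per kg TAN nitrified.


Alkalinity factor: 7.14 kg CaCO3 consumed per kg TAN nitrified
alk = 4.11 kg TAN * 7.14 = 29.3454 kg CaCO3/day

29.3454 kg CaCO3/day


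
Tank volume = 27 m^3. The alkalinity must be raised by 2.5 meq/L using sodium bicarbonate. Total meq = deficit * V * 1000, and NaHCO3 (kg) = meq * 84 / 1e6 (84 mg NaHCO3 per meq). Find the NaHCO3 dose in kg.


Tank volume in L = 27 m^3 * 1000 = 27000 L
Total meq required = 2.5 meq/L * 27000 L = 67500 meq
NaHCO3 mass = 67500 meq * 84 mg/meq / 1e6 = 5.67 kg

5.67 kg


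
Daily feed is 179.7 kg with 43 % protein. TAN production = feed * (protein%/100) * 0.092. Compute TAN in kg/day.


Protein in feed = 179.7 * 43/100 = 77.271 kg/day
TAN = protein * 0.092 = 77.271 * 0.092 = 7.108932 kg/day

7.108932 kg/day


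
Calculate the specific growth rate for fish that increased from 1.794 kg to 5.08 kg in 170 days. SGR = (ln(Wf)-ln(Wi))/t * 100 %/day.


ln(W_f) = ln(5.08) = 1.6253113
ln(W_i) = ln(1.794) = 0.58444776
ln(W_f) - ln(W_i) = 1.6253113 - 0.58444776 = 1.0408635
SGR = 1.0408635 / 170 * 100 = 0.612273 %/day

0.612273 %/day


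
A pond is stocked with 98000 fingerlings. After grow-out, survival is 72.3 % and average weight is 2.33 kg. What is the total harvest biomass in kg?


Survivors = 98000 * 72.3/100 = 70854 fish
Harvest biomass = survivors * W_f = 70854 * 2.33 = 165089.82 kg

165089.82 kg


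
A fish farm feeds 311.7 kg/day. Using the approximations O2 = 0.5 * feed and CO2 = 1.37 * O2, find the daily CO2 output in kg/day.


O2 = 311.7 * 0.5 = 155.85
CO2 = 155.85 * 1.37 = 213.5145

213.5145 kg/day


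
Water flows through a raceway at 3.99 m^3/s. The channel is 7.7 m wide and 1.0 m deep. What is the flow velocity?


Cross-sectional area = W * d = 7.7 * 1.0 = 7.7 m^2
Velocity = Q / A = 3.99 / 7.7 = 0.518182 m/s

0.518182 m/s


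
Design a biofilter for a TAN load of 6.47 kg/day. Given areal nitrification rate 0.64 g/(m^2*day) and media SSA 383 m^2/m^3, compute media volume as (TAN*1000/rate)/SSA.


A = 6.47*1000 / 0.64 = 10109.375 m^2
V = 10109.375 / 383 = 26.3952

26.3952 m^3


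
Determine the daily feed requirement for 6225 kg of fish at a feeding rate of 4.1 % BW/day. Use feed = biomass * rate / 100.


Feeding rate fraction = 4.1% / 100 = 0.041
Daily feed = 6225 kg * 0.041 = 255.225 kg/day

255.225 kg/day


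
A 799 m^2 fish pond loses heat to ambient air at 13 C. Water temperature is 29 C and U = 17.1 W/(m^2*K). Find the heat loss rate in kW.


Temperature difference dT = 29 - 13 = 16 K
Heat loss (W) = U * A * dT = 17.1 * 799 * 16 = 218606.4 W
Convert to kW: 218606.4 / 1000 = 218.6064 kW

218.6064 kW


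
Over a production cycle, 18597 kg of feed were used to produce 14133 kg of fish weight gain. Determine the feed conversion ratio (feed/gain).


FCR = feed consumed / weight gained
FCR = 18597 kg / 14133 kg = 1.31586

1.31586


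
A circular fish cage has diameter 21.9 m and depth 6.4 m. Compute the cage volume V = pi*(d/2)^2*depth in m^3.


r = d/2 = 21.9/2 = 10.95 m
Base area = pi*r^2 = pi*10.95^2 = 376.68481 m^2
Volume = 376.68481 * 6.4 = 2410.78 m^3

2410.78 m^3


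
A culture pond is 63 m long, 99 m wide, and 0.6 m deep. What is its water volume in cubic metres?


Base area = L * W = 63 * 99 = 6237 m^2
Volume = area * depth = 6237 * 0.6 = 3742.2 m^3

3742.2 m^3


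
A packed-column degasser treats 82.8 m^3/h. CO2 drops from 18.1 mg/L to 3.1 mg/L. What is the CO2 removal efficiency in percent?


CO2_out / CO2_in = 3.1 / 18.1 = 0.17127072
Fraction remaining = 0.17127072
efficiency = (1 - 0.17127072) * 100 = 82.8729 %

82.8729 %


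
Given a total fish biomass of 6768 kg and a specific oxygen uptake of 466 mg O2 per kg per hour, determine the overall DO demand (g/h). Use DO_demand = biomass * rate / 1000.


Total O2 consumption (mg/h) = 6768 kg * 466 mg/(kg*h) = 3153888 mg/h
Convert to g/h: 3153888 / 1000 = 3153.888 g/h

3153.888 g/h


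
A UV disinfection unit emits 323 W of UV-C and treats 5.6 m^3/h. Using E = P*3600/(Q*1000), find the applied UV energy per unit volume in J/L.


Energy delivered per hour = 323 W * 3600 s = 1162800 J/h
Volume treated per hour = 5.6 m^3/h * 1000 = 5600 L/h
dose = 1162800 / 5600 = 207.643 J/L

207.643 J/L


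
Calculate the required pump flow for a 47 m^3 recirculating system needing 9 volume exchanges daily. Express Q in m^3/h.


Daily recirculation volume = 47 m^3 * 9 = 423 m^3/day
Flow rate Q = daily volume / 24 h = 423 / 24 = 17.625 m^3/h

17.625 m^3/h


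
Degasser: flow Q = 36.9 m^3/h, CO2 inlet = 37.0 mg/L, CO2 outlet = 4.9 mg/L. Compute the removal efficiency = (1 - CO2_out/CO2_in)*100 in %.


CO2_out / CO2_in = 4.9 / 37.0 = 0.13243243
Fraction remaining = 0.13243243
efficiency = (1 - 0.13243243) * 100 = 86.7568 %

86.7568 %


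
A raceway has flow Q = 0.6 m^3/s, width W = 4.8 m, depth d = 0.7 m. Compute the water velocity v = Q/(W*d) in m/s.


Cross-sectional area = W * d = 4.8 * 0.7 = 3.36 m^2
Velocity = Q / A = 0.6 / 3.36 = 0.178571 m/s

0.178571 m/s


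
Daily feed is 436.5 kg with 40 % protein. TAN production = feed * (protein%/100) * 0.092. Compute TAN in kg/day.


Protein in feed = 436.5 * 40/100 = 174.6 kg/day
TAN = protein * 0.092 = 174.6 * 0.092 = 16.0632 kg/day

16.0632 kg/day


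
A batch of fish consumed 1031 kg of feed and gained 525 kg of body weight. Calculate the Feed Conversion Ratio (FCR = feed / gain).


FCR = feed consumed / weight gained
FCR = 1031 kg / 525 kg = 1.96381

1.96381


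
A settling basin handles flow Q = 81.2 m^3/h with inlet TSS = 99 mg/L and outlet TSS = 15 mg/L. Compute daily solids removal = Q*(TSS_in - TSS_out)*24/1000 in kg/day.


Concentration drop: TSS_in - TSS_out = 99 - 15 = 84 mg/L
Hourly solids removed = Q * dTSS = 81.2 m^3/h * 84 mg/L = 6820.8 g/h  (m^3/h * mg/L = g/h)
Daily solids removed = 6820.8 * 24 = 163699.2 g/day
Convert g to kg: 163699.2 / 1000 = 163.6992 kg/day

163.6992 kg/day


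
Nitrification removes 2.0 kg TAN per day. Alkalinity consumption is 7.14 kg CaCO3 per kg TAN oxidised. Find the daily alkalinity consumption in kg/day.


Alkalinity factor: 7.14 kg CaCO3 consumed per kg TAN nitrified
alk = 2.0 kg TAN * 7.14 = 14.28 kg CaCO3/day

14.28 kg CaCO3/day


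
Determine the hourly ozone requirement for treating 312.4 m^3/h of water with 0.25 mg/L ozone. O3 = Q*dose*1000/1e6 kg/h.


O3 demand (mg/h) = Q * dose * 1000 = 312.4 * 0.25 * 1000 = 78100 mg/h
Convert mg to kg: 78100 / 1e6 = 0.0781 kg/h

0.0781 kg/h


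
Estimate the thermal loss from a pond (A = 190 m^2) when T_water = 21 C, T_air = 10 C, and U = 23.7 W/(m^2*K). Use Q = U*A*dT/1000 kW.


Temperature difference dT = 21 - 10 = 11 K
Heat loss (W) = U * A * dT = 23.7 * 190 * 11 = 49533 W
Convert to kW: 49533 / 1000 = 49.533 kW

49.533 kW


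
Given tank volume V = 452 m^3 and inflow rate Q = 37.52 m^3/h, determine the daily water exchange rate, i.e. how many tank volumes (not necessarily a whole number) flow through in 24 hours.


Daily flow volume = 37.52 m^3/h * 24 h = 900.48 m^3/day
Exchanges = daily flow / tank volume = 900.48 / 452 = 1.99221 exchanges/day

1.99221 exchanges/day


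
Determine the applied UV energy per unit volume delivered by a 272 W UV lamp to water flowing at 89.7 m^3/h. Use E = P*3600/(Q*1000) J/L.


Energy delivered per hour = 272 W * 3600 s = 979200 J/h
Volume treated per hour = 89.7 m^3/h * 1000 = 89700 L/h
dose = 979200 / 89700 = 10.9164 J/L

10.9164 J/L


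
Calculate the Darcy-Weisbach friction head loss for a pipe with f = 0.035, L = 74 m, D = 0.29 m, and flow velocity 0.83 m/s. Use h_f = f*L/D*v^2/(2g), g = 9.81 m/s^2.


v^2 = 0.83^2 = 0.6889 m^2/s^2
L/D = 74/0.29 = 255.17241
h_f = f*(L/D)*v^2/(2g) = 0.035 * 255.17241 * 0.6889 / 19.62 = 0.313588 m

0.313588 m


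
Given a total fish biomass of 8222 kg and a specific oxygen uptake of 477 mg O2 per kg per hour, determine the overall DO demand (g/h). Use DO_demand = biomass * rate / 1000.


Total O2 consumption (mg/h) = 8222 kg * 477 mg/(kg*h) = 3921894 mg/h
Convert to g/h: 3921894 / 1000 = 3921.894 g/h

3921.894 g/h


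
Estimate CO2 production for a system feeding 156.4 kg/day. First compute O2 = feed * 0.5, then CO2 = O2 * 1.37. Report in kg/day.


O2 = 156.4 * 0.5 = 78.2
CO2 = 78.2 * 1.37 = 107.134

107.134 kg/day


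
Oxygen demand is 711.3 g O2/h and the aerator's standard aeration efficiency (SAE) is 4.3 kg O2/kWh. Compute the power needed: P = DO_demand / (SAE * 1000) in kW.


SAE in g O2/kWh = 4.3 * 1000 = 4300 g/kWh
P = DO_demand / SAE_g = 711.3 / 4300 = 0.165419 kW

0.165419 kW


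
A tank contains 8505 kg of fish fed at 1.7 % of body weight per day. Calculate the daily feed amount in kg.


Feeding rate fraction = 1.7% / 100 = 0.017
Daily feed = 8505 kg * 0.017 = 144.585 kg/day

144.585 kg/day


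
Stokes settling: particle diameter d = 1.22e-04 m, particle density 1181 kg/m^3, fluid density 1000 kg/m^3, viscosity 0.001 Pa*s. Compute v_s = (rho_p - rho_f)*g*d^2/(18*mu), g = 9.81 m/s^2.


Density difference: rho_p - rho_f = 1181 - 1000 = 181 kg/m^3
d^2 = (1.22e-04)^2 = 1.4884e-08 m^2
Numerator = (rho_p - rho_f) * g * d^2 = 181 * 9.81 * 1.4884e-08 = 2.6428179e-05
Denominator = 18 * mu = 18 * 0.001 = 0.018
v_s = 2.6428179e-05 / 0.018 = 0.00146823 m/s
Check: Re = rho_f * v_s * d / mu = 1000 * 0.00146823 * 1.22e-04 / 0.001 = 0.179 < 1, so Stokes' law applies.

0.00146823 m/s


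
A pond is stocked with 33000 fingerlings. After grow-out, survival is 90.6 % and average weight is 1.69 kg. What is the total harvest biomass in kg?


Survivors = 33000 * 90.6/100 = 29898 fish
Harvest biomass = survivors * W_f = 29898 * 1.69 = 50527.62 kg

50527.62 kg
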